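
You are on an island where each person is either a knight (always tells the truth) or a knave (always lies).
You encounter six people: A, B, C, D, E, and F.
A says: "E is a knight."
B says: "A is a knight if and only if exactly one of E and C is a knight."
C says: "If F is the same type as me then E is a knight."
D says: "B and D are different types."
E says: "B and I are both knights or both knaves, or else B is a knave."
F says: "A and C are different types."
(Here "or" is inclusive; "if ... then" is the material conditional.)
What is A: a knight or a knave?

A is a knight.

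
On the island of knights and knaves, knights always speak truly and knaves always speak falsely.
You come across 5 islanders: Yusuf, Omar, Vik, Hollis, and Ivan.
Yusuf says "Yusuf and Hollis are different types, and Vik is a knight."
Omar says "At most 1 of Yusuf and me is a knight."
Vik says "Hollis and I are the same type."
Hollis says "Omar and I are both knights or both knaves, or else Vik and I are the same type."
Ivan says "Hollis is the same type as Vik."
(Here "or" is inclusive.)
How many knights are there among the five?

The unique consistent assignment is Yusuf=knave, Omar=knight, Vik=knave, Hollis=knight, Ivan=knave.
That has 2 knights.

2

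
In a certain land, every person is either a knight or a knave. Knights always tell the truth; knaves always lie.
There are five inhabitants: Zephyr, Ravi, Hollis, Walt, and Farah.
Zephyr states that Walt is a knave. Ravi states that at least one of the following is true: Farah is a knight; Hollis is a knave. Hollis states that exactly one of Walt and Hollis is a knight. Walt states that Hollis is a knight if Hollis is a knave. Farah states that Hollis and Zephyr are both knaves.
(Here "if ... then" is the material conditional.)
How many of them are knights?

2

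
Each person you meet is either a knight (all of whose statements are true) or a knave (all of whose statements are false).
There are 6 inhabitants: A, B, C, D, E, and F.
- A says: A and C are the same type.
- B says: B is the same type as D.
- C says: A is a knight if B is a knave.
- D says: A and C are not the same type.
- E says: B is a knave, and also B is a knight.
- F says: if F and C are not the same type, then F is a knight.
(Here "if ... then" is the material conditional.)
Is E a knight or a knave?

E is a knave.

Consistent assignments: {A=knave, B=knight, C=knight, D=knight, E=knave, F=knight}; {A=knave, B=knight, C=knight, D=knight, E=knave, F=knave}
In every consistent assignment, E is a knave.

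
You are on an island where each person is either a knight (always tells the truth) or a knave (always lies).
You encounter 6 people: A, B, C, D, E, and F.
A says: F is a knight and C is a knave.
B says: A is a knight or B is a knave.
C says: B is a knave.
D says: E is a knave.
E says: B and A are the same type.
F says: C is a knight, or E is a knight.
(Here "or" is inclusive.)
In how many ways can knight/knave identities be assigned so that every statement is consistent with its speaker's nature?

1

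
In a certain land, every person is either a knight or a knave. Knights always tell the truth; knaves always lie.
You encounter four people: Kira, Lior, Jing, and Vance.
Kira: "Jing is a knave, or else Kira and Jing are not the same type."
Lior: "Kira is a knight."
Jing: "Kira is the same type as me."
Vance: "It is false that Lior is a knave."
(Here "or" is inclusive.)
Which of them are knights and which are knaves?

Kira is a knight, Lior is a knight, Jing is a knave, and Vance is a knight.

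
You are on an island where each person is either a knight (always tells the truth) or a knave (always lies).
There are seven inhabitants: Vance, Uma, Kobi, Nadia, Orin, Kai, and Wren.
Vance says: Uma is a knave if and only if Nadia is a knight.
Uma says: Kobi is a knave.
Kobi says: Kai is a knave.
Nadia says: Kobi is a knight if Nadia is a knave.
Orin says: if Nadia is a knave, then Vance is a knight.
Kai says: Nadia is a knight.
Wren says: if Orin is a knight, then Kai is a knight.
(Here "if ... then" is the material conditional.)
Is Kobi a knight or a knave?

Kobi is a knave.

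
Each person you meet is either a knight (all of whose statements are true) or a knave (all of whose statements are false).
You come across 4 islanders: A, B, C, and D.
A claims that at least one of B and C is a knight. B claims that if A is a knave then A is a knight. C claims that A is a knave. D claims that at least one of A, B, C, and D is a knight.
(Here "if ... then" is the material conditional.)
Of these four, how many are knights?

3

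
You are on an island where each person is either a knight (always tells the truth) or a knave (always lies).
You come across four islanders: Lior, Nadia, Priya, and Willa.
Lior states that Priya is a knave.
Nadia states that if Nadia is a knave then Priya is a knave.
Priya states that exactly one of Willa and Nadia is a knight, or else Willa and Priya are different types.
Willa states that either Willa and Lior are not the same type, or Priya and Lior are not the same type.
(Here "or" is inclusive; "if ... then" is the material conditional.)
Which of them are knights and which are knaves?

Knights: Priya and Willa. Knaves: Lior and Nadia.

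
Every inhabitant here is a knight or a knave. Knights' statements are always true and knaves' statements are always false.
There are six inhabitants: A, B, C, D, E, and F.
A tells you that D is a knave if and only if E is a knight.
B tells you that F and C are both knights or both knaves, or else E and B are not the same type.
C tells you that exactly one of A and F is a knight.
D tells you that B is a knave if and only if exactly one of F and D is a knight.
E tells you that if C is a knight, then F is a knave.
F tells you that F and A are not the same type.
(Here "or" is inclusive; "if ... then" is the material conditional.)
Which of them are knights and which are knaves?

A is a knave, B is a knight, C is a knight, D is a knave, E is a knave, and F is a knight.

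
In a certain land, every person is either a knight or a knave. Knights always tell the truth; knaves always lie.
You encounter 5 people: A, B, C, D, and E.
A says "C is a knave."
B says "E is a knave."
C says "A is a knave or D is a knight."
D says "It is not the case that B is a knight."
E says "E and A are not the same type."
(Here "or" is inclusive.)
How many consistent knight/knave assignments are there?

Consistent assignments:
  A=knave, B=knight, C=knight, D=knave, E=knave
  A=knave, B=knave, C=knight, D=knight, E=knight

2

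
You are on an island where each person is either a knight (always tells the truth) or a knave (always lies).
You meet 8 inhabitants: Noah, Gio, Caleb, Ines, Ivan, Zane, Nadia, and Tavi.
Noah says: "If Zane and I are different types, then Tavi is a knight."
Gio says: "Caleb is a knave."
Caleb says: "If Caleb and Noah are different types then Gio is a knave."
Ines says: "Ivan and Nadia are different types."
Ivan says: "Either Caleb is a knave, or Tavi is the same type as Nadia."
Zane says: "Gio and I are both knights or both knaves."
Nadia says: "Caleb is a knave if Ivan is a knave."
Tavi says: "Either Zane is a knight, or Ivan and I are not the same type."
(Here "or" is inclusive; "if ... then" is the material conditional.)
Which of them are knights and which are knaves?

Noah is a knight, Gio is a knight, Caleb is a knave, Ines is a knave, Ivan is a knight, Zane is a knight, Nadia is a knight, and Tavi is a knight.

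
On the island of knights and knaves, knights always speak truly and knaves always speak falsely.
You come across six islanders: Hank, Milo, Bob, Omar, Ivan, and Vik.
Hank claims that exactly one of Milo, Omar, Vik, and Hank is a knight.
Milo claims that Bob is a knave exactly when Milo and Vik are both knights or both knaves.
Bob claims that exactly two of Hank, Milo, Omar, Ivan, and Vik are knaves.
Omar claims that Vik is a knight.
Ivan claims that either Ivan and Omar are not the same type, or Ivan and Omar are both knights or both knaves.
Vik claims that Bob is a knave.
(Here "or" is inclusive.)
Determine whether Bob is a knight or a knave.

Bob is a knave.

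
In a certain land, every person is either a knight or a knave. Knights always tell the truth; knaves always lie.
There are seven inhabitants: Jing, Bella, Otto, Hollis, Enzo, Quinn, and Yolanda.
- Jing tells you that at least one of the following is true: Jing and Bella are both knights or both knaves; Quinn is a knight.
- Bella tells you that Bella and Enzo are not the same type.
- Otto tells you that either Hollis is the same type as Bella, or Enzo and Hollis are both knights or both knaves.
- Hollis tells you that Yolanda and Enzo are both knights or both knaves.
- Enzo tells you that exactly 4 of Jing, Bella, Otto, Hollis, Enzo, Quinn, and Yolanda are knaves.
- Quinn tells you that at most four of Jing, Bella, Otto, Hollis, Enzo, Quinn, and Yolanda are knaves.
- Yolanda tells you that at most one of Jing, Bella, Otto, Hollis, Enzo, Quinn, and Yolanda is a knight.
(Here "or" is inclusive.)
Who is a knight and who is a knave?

Jing is a knight, so "at least one of the following is true: Jing and Bella are both knights or both knaves; Quinn is a knight" must be true — and it is.
As a knight, Bella's statement "Bella and Enzo are not the same type" should be true; it is.
Since Otto is a knight, "either Hollis is the same type as Bella, or Enzo and Hollis are both knights or both knaves" needs to be true, which holds.
Hollis is a knight, so "Yolanda and Enzo are both knights or both knaves" must be true — and it is.
Enzo is a knave, so "exactly 4 of Jing, Bella, Otto, Hollis, Enzo, Quinn, and Yolanda are knaves" must be False — and it is.
Quinn is a knight; "at most four of Jing, Bella, Otto, Hollis, Enzo, Quinn, and Yolanda are knaves" is true, as required.
Yolanda is a knave, and the claim "at most one of Jing, Bella, Otto, Hollis, Enzo, Quinn, and Yolanda is a knight" is indeed False.

Knights: Jing, Bella, Otto, Hollis, and Quinn. Knaves: Enzo and Yolanda.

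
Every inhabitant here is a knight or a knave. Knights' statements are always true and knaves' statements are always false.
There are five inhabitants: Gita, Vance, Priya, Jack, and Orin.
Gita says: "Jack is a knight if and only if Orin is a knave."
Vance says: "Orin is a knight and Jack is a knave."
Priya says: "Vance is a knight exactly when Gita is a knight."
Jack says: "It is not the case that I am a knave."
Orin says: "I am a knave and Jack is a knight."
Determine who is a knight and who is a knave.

Gita is a knave, Vance is a knave, Priya is a knight, Jack is a knave, and Orin is a knave.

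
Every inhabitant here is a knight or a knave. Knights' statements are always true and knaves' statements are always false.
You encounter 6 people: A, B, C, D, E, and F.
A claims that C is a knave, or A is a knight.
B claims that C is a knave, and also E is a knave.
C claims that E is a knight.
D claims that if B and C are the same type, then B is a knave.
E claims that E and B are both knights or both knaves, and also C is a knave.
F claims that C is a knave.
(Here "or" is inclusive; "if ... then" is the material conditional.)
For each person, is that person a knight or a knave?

Knights: A, B, D, and F. Knaves: C and E.

As a knight, A's statement "C is a knave, or A is a knight" should be True; it is.
B is a knight, and the claim "C is a knave, and also E is a knave" is indeed True.
Since C is a knave, "E is a knight" needs to be False, which holds.
D is a knight, so "if B and C are the same type, then B is a knave" must be True — and it is.
E is a knave, so "E and B are both knights or both knaves, and also C is a knave" must be False — and it is.
Since F is a knight, "C is a knave" needs to be True, which holds.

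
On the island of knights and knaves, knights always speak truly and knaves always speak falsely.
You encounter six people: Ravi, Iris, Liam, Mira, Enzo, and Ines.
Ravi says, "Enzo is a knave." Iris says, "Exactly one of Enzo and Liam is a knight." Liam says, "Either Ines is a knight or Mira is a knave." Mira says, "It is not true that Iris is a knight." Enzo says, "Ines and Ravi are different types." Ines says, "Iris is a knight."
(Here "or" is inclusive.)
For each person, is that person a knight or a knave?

Ravi is a knight, Iris is a knight, Liam is a knight, Mira is a knave, Enzo is a knave, and Ines is a knight.

Ravi is a knight, and the claim "Enzo is a knave" is indeed true.
Iris is a knight, and the claim "exactly one of Enzo and Liam is a knight" is indeed true.
Liam is a knight; "either Ines is a knight or Mira is a knave" is true, as required.
Mira is a knave; "it is not true that Iris is a knight" is false, as required.
Enzo (knave): "Ines and Ravi are different types" — false. ✓
As a knight, Ines's statement "Iris is a knight" should be true; it is.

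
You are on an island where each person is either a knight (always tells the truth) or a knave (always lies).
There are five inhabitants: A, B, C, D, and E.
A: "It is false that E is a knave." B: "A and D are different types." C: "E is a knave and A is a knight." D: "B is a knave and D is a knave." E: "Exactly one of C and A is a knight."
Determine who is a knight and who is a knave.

Knights: A, B, and E. Knaves: C and D.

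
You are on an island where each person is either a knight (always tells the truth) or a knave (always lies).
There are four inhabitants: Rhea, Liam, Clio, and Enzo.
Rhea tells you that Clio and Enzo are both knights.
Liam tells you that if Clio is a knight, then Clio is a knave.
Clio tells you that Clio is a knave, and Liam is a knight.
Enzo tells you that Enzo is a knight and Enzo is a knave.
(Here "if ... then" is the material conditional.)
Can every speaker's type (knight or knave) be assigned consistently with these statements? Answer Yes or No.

Checking all 16 assignments, each has at least one speaker whose statement's truth value contradicts their type.

No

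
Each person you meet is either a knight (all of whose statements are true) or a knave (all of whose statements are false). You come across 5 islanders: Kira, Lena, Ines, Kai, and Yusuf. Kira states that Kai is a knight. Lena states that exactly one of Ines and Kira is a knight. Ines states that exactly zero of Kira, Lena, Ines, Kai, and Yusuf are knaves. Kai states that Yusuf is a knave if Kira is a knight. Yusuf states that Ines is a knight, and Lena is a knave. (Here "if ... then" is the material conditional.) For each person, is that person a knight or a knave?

Since Kira is a knight, "Kai is a knight" needs to be true, which holds.
Lena is a knight; "exactly one of Ines and Kira is a knight" is true, as required.
Ines (knave): "exactly zero of Kira, Lena, Ines, Kai, and Yusuf are knaves" — false. ✓
Kai is a knight, so "Yusuf is a knave if Kira is a knight" must be true — and it is.
Yusuf is a knave; "Ines is a knight, and Lena is a knave" is false, as required.

Knights: Kira, Lena, and Kai. Knaves: Ines and Yusuf.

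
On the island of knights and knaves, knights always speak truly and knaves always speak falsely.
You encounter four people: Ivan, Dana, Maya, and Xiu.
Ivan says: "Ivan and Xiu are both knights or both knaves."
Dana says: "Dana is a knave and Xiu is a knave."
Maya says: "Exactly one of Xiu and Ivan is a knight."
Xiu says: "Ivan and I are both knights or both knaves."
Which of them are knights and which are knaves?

Since Ivan is a knight, "Ivan and Xiu are both knights or both knaves" needs to be True, which holds.
Since Dana is a knave, "Dana is a knave and Xiu is a knave" needs to be False, which holds.
Since Maya is a knave, "exactly one of Xiu and Ivan is a knight" needs to be False, which holds.
Xiu is a knight; "Ivan and I are both knights or both knaves" is True, as required.

Ivan is a knight, Dana is a knave, Maya is a knave, and Xiu is a knight.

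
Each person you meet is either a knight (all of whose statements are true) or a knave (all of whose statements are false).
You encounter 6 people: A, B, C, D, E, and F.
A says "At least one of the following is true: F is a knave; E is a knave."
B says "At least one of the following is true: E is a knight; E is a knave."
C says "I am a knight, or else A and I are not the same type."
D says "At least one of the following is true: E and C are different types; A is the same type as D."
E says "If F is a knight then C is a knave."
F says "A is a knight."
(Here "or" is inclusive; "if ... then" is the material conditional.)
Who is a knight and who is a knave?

Since A is a knight, "at least one of the following is true: F is a knave; E is a knave" needs to be True, which holds.
B is a knight, so "at least one of the following is true: E is a knight; E is a knave" must be True — and it is.
C (knight): "I am a knight, or else A and I are not the same type" — True. ✓
As a knight, D's statement "at least one of the following is true: E and C are different types; A is the same type as D" should be True; it is.
As a knave, E's statement "if F is a knight then C is a knave" should be False; it is.
F (knight): "A is a knight" — True. ✓

A is a knight, B is a knight, C is a knight, D is a knight, E is a knave, and F is a knight.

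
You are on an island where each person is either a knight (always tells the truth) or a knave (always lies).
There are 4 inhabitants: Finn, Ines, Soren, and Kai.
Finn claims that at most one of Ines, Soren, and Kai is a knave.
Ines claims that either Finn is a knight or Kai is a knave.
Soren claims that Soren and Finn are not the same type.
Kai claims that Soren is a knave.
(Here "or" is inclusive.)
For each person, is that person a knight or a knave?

Finn is a knave, Ines is a knave, Soren is a knave, and Kai is a knight.

Finn is a knave, so "at most one of Ines, Soren, and Kai is a knave" must be False — and it is.
Ines is a knave; "either Finn is a knight or Kai is a knave" is False, as required.
As a knave, Soren's statement "Soren and Finn are not the same type" should be False; it is.
Kai is a knight, and the claim "Soren is a knave" is indeed True.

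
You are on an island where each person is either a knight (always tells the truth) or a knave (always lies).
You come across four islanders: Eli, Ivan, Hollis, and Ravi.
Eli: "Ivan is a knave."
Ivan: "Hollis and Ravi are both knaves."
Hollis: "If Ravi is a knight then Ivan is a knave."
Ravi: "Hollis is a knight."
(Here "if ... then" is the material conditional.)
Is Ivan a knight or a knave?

Consistent assignments: {Eli=knight, Ivan=knave, Hollis=knight, Ravi=knight}
In every consistent assignment, Ivan is a knave.

Ivan is a knave.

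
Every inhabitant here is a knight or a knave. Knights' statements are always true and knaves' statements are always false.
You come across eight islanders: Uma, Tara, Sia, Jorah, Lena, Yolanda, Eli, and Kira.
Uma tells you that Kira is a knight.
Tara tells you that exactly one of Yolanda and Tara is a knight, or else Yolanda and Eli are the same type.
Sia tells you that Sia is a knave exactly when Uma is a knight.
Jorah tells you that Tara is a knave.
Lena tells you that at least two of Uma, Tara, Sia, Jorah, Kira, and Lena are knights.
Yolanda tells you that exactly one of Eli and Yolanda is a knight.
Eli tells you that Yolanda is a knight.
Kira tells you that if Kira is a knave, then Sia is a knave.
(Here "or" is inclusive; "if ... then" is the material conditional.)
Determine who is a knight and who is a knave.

Uma is a knave, Tara is a knight, Sia is a knight, Jorah is a knave, Lena is a knight, Yolanda is a knave, Eli is a knave, and Kira is a knave.

As a knave, Uma's statement "Kira is a knight" should be False; it is.
Tara is a knight, so "exactly one of Yolanda and Tara is a knight, or else Yolanda and Eli are the same type" must be True — and it is.
Sia is a knight, and the claim "Sia is a knave exactly when Uma is a knight" is indeed True.
Jorah is a knave, and the claim "Tara is a knave" is indeed False.
Lena is a knight, and the claim "at least two of Uma, Tara, Sia, Jorah, Kira, and Lena are knights" is indeed True.
Yolanda is a knave, and the claim "exactly one of Eli and Yolanda is a knight" is indeed False.
Eli is a knave, so "Yolanda is a knight" must be False — and it is.
As a knave, Kira's statement "if Kira is a knave, then Sia is a knave" should be False; it is.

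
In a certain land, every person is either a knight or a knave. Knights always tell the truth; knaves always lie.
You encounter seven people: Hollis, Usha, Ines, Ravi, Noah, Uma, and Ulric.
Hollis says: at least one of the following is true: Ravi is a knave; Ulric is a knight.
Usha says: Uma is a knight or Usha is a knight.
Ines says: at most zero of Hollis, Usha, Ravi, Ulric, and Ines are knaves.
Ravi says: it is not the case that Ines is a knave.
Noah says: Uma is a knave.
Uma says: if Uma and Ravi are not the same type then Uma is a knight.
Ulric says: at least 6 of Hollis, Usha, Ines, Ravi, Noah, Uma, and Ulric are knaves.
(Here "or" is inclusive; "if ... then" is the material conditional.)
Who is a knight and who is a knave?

Hollis is a knight, so "at least one of the following is true: Ravi is a knave; Ulric is a knight" must be True — and it is.
As a knight, Usha's statement "Uma is a knight or Usha is a knight" should be True; it is.
Ines (knave): "at most zero of Hollis, Usha, Ravi, Ulric, and Ines are knaves" — false. ✓
Since Ravi is a knave, "it is not the case that Ines is a knave" needs to be false, which holds.
Noah is a knave; "Uma is a knave" is false, as required.
Uma is a knight, so "if Uma and Ravi are not the same type then Uma is a knight" must be True — and it is.
Ulric is a knave, so "at least 6 of Hollis, Usha, Ines, Ravi, Noah, Uma, and Ulric are knaves" must be false — and it is.

Hollis is a knight, Usha is a knight, Ines is a knave, Ravi is a knave, Noah is a knave, Uma is a knight, and Ulric is a knave.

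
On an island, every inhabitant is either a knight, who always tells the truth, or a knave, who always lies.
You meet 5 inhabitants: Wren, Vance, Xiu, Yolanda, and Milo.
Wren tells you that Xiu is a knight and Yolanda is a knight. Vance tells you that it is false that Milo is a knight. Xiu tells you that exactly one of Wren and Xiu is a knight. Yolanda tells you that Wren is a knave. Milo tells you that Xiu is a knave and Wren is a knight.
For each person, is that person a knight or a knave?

Wren is a knave, Vance is a knight, Xiu is a knave, Yolanda is a knight, and Milo is a knave.

Suppose Wren is a knight. Then Wren's statement "Xiu is a knight and Yolanda is a knight" would have to be true. Checking the 16 ways to assign the others, none is consistent with every speaker.
(For instance, with Vance=knight, Xiu=knave, Yolanda=knight, Milo=knave, Wren's claim "Xiu is a knight and Yolanda is a knight" comes out false where it would need to be true.)
So Wren must be a knave, making "Xiu is a knight and Yolanda is a knight" false. Taking Wren=knave, Vance=knight, Xiu=knave, Yolanda=knight, Milo=knave, each remaining statement checks out:
  Vance (knight): "it is false that Milo is a knight" — true. ✓
  Xiu (knave): "exactly one of Wren and Xiu is a knight" — false. ✓
  Yolanda (knight): "Wren is a knave" — true. ✓
  Milo (knave): "Xiu is a knave and Wren is a knight" — false. ✓
This is the unique consistent assignment.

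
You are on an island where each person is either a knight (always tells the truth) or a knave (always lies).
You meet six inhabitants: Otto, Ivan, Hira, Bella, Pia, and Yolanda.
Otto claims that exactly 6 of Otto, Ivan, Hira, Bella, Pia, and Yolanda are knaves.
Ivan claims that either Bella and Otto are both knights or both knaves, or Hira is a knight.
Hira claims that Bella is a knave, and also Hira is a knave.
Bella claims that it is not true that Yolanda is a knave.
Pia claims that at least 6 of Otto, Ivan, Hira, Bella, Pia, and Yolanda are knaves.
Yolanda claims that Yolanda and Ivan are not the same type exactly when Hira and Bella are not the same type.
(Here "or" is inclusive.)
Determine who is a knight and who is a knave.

Otto is a knave, Ivan is a knave, Hira is a knave, Bella is a knight, Pia is a knave, and Yolanda is a knight.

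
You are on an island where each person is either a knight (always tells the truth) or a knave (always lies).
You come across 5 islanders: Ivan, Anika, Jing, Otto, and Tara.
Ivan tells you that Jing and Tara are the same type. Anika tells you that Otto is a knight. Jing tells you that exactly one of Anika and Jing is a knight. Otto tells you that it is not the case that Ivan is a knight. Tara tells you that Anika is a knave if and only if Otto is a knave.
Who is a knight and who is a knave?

Ivan is a knight; "Jing and Tara are the same type" is True, as required.
Anika is a knave; "Otto is a knight" is False, as required.
Jing is a knight, so "exactly one of Anika and Jing is a knight" must be True — and it is.
Otto is a knave, and the claim "it is not the case that Ivan is a knight" is indeed False.
Tara (knight): "Anika is a knave if and only if Otto is a knave" — True. ✓

Ivan is a knight, Anika is a knave, Jing is a knight, Otto is a knave, and Tara is a knight.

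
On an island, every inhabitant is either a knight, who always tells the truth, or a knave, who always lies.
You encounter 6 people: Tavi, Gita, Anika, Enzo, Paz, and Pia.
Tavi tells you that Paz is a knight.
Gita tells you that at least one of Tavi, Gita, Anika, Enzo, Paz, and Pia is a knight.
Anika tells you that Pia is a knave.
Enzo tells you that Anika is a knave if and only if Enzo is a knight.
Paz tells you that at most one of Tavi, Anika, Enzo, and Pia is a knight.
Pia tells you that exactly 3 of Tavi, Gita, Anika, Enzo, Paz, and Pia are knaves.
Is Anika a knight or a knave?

Anika is a knave.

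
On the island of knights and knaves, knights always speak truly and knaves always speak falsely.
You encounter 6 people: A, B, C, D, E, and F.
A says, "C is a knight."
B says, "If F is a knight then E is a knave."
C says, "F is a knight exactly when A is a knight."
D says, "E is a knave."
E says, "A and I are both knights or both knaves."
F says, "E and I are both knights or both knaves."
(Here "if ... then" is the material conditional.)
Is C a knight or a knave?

Consistent assignments: {A=knight, B=knave, C=knight, D=knave, E=knight, F=knight}
In every consistent assignment, C is a knight.

C is a knight.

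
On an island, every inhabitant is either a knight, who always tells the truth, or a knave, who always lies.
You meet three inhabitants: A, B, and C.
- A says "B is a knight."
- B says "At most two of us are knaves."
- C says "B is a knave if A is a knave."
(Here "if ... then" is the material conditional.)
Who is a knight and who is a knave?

Knights: A, B, and C. Knaves: none.

A is a knight; "B is a knight" is true, as required.
B is a knight, so "at most two of us are knaves" must be true — and it is.
C is a knight, so "B is a knave if A is a knave" must be true — and it is.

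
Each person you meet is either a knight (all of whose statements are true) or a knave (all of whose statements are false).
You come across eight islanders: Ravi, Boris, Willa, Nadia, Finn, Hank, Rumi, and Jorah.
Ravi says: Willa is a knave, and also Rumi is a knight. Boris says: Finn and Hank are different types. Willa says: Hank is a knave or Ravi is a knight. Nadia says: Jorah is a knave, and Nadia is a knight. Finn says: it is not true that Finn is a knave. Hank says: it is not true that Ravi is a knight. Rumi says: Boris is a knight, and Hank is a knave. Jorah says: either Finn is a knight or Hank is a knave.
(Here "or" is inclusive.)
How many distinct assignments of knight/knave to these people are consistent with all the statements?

Consistent assignments:
  Ravi=knave, Boris=knight, Willa=knave, Nadia=knight, Finn=knave, Hank=knight, Rumi=knave, Jorah=knave
  Ravi=knave, Boris=knight, Willa=knave, Nadia=knave, Finn=knave, Hank=knight, Rumi=knave, Jorah=knave
  Ravi=knave, Boris=knave, Willa=knave, Nadia=knave, Finn=knight, Hank=knight, Rumi=knave, Jorah=knight

3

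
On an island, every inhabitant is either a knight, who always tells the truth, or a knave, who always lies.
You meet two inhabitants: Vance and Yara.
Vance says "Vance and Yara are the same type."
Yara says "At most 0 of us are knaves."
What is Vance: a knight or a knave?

Consistent assignments: {Vance=knight, Yara=knight}
In every consistent assignment, Vance is a knight.

Vance is a knight.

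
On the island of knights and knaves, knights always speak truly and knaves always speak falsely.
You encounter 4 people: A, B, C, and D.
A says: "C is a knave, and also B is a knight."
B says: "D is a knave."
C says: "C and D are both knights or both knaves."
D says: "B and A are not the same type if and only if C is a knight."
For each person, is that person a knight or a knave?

A is a knave, B is a knave, C is a knave, and D is a knight.

Suppose A is a knight. Then A's statement "C is a knave, and also B is a knight" would have to be true. Checking the 8 ways to assign the others, none is consistent with every speaker.
(For instance, with B=knave, C=knave, D=knight, A's claim "C is a knave, and also B is a knight" comes out false where it would need to be true.)
So A must be a knave, making "C is a knave, and also B is a knight" false. Taking A=knave, B=knave, C=knave, D=knight, each remaining statement checks out:
  B (knave): "D is a knave" — false. ✓
  C (knave): "C and D are both knights or both knaves" — false. ✓
  D (knight): "B and A are not the same type if and only if C is a knight" — true. ✓
This is the unique consistent assignment.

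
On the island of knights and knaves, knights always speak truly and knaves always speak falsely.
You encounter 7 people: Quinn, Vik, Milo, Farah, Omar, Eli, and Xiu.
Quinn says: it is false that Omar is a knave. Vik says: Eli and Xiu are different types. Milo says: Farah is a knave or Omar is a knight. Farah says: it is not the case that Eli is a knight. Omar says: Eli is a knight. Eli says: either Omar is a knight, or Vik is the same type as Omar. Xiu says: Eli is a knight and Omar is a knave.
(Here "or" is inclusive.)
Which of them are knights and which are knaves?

Quinn is a knight, and the claim "it is false that Omar is a knave" is indeed true.
Vik is a knight, so "Eli and Xiu are different types" must be true — and it is.
Milo (knight): "Farah is a knave or Omar is a knight" — true. ✓
As a knave, Farah's statement "it is not the case that Eli is a knight" should be False; it is.
Omar is a knight, and the claim "Eli is a knight" is indeed true.
Eli is a knight, and the claim "either Omar is a knight, or Vik is the same type as Omar" is indeed true.
Xiu is a knave, so "Eli is a knight and Omar is a knave" must be False — and it is.

Quinn is a knight, Vik is a knight, Milo is a knight, Farah is a knave, Omar is a knight, Eli is a knight, and Xiu is a knave.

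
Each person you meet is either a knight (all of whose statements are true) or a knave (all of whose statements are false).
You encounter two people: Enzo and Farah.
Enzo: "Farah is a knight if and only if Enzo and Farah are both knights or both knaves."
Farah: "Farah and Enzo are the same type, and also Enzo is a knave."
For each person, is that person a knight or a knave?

Knights: Enzo. Knaves: Farah.

Enzo is a knight; "Farah is a knight if and only if Enzo and Farah are both knights or both knaves" is True, as required.
Since Farah is a knave, "Farah and Enzo are the same type, and also Enzo is a knave" needs to be False, which holds.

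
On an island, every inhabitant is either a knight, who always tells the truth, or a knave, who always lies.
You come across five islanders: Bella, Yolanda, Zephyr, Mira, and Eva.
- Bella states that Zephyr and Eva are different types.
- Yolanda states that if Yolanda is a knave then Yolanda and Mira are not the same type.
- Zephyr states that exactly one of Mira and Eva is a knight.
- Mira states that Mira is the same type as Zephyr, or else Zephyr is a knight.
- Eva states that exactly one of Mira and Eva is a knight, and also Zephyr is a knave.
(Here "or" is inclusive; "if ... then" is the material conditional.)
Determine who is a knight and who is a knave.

Bella is a knight, Yolanda is a knight, Zephyr is a knight, Mira is a knight, and Eva is a knave.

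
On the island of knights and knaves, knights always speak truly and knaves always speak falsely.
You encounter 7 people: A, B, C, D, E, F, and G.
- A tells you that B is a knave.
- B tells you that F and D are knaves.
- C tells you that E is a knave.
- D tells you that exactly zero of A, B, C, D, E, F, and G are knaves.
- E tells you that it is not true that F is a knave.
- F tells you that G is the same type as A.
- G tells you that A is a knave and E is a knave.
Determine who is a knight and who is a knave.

A is a knave, and the claim "B is a knave" is indeed false.
B is a knight, so "F and D are knaves" must be True — and it is.
C is a knight, so "E is a knave" must be True — and it is.
Since D is a knave, "exactly zero of A, B, C, D, E, F, and G are knaves" needs to be false, which holds.
E (knave): "it is not true that F is a knave" — false. ✓
F is a knave, and the claim "G is the same type as A" is indeed false.
G (knight): "A is a knave and E is a knave" — True. ✓

A is a knave, B is a knight, C is a knight, D is a knave, E is a knave, F is a knave, and G is a knight.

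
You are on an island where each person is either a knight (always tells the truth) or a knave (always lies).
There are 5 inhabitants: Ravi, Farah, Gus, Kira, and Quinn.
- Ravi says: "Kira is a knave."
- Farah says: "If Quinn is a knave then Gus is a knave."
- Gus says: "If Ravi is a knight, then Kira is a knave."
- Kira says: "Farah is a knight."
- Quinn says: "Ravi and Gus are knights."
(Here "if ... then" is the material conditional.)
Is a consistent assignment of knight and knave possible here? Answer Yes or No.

No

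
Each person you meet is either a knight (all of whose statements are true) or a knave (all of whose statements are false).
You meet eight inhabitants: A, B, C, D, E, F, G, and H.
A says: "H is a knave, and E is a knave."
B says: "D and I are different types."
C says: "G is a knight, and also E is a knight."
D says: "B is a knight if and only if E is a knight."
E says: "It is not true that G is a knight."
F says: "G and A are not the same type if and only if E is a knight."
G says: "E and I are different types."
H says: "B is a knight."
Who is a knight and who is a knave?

Since A is a knave, "H is a knave, and E is a knave" needs to be False, which holds.
Since B is a knight, "D and I are different types" needs to be True, which holds.
Since C is a knave, "G is a knight, and also E is a knight" needs to be False, which holds.
D is a knave, and the claim "B is a knight if and only if E is a knight" is indeed False.
Since E is a knave, "it is not true that G is a knight" needs to be False, which holds.
F is a knave, so "G and A are not the same type if and only if E is a knight" must be False — and it is.
G (knight): "E and I are different types" — True. ✓
H is a knight; "B is a knight" is True, as required.

A is a knave, B is a knight, C is a knave, D is a knave, E is a knave, F is a knave, G is a knight, and H is a knight.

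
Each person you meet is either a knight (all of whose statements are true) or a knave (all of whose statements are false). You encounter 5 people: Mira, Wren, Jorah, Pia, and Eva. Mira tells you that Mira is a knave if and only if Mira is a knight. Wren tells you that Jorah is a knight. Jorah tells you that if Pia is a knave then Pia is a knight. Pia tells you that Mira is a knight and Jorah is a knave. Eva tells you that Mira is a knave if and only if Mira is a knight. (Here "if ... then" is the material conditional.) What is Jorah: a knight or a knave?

Consistent assignments: {Mira=knave, Wren=knave, Jorah=knave, Pia=knave, Eva=knave}
In every consistent assignment, Jorah is a knave.

Jorah is a knave.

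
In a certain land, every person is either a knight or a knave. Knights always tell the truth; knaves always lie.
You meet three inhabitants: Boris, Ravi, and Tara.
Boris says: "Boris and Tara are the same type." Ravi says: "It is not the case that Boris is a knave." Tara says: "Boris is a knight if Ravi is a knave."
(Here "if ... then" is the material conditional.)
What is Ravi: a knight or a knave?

Ravi is a knight.

Consistent assignments: {Boris=knight, Ravi=knight, Tara=knight}
In every consistent assignment, Ravi is a knight.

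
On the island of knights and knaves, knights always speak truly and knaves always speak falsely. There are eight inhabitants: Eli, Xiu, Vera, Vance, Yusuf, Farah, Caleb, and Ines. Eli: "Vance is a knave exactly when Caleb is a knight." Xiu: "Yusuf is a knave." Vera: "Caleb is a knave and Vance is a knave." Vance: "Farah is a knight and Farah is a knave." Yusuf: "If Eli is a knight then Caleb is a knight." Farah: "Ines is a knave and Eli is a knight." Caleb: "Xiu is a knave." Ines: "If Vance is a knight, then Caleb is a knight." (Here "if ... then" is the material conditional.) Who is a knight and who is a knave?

Eli (knight): "Vance is a knave exactly when Caleb is a knight" — true. ✓
Since Xiu is a knave, "Yusuf is a knave" needs to be false, which holds.
Vera is a knave; "Caleb is a knave and Vance is a knave" is false, as required.
Since Vance is a knave, "Farah is a knight and Farah is a knave" needs to be false, which holds.
Yusuf is a knight, so "if Eli is a knight then Caleb is a knight" must be true — and it is.
Farah is a knave, and the claim "Ines is a knave and Eli is a knight" is indeed false.
Caleb (knight): "Xiu is a knave" — true. ✓
As a knight, Ines's statement "if Vance is a knight, then Caleb is a knight" should be true; it is.

Eli is a knight, Xiu is a knave, Vera is a knave, Vance is a knave, Yusuf is a knight, Farah is a knave, Caleb is a knight, and Ines is a knight.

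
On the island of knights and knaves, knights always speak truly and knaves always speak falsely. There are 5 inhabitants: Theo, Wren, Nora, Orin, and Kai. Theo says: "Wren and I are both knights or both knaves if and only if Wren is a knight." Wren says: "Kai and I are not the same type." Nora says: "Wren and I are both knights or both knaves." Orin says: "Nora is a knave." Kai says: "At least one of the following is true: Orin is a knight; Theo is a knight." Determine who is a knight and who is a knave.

Suppose Theo is a knight. Then Theo's statement "Wren and I are both knights or both knaves if and only if Wren is a knight" would have to be true. Checking the 16 ways to assign the others, none is consistent with every speaker.
(For instance, with Wren=knight, Nora=knight, Orin=knave, Kai=knave, Kai's claim "at least one of the following is true: Orin is a knight; Theo is a knight" comes out true where it would need to be false.)
So Theo must be a knave, making "Wren and I are both knights or both knaves if and only if Wren is a knight" false. Taking Theo=knave, Wren=knight, Nora=knight, Orin=knave, Kai=knave, each remaining statement checks out:
  Wren (knight): "Kai and I are not the same type" — true. ✓
  Nora (knight): "Wren and I are both knights or both knaves" — true. ✓
  Orin (knave): "Nora is a knave" — false. ✓
  Kai (knave): "at least one of the following is true: Orin is a knight; Theo is a knight" — false. ✓
This is the unique consistent assignment.

Theo is a knave, Wren is a knight, Nora is a knight, Orin is a knave, and Kai is a knave.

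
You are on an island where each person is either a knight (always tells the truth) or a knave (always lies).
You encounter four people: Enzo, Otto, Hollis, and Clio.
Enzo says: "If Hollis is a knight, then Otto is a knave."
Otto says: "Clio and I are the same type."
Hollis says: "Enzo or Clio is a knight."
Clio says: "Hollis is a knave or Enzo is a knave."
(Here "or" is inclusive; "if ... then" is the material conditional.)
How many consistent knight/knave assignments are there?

1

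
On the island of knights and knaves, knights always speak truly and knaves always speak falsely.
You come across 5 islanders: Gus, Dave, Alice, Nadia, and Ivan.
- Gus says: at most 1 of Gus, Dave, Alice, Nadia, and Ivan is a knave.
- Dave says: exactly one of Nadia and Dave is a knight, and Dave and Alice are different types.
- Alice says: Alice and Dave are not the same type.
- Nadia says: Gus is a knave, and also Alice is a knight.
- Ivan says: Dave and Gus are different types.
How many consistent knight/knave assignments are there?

1

Consistent assignments:
  Gus=knave, Dave=knave, Alice=knave, Nadia=knave, Ivan=knave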